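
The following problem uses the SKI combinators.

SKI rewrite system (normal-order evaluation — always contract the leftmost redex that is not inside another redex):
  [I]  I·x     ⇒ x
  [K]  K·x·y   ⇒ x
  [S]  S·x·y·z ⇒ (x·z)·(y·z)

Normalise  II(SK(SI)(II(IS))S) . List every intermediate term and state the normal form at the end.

  start: II(SK(SI)(II(IS))S)
  step 1: I(SK(SI)(II(IS))S)
  step 2: SK(SI)(II(IS))S
  step 3: K(II(IS))(SI(II(IS)))S
  step 4: II(IS)S
  step 5: I(IS)S
  step 6: ISS
  step 7: SS

Answer: normal form = SS  (in 7 steps)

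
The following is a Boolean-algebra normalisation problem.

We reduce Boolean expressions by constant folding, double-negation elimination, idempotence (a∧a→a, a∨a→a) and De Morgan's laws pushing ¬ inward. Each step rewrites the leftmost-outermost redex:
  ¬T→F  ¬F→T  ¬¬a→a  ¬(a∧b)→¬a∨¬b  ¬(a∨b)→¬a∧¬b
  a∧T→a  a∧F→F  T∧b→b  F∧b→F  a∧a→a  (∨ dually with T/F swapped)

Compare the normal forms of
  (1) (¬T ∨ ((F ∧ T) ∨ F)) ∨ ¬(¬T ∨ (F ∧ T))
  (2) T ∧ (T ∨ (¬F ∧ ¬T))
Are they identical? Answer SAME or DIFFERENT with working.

Term A:
  start: (¬T ∨ ((F ∧ T) ∨ F)) ∨ ¬(¬T ∨ (F ∧ T))
  →1  (F ∨ ((F ∧ T) ∨ F)) ∨ ¬(¬T ∨ (F ∧ T))
  →2  ((F ∧ T) ∨ F) ∨ ¬(¬T ∨ (F ∧ T))
  →3  (F ∧ T) ∨ ¬(¬T ∨ (F ∧ T))
  →4  F ∨ ¬(¬T ∨ (F ∧ T))
  →5  ¬(¬T ∨ (F ∧ T))
  →6  ¬¬T ∧ ¬(F ∧ T)
  →7  T ∧ ¬(F ∧ T)
  →8  ¬(F ∧ T)
  →9  ¬F ∨ ¬T
  →10  T ∨ ¬T
  →11  T

Term B:
  start: T ∧ (T ∨ (¬F ∧ ¬T))
  →1  T ∨ (¬F ∧ ¬T)
  →2  T

Answer: SAME — A ⇓ T, B ⇓ T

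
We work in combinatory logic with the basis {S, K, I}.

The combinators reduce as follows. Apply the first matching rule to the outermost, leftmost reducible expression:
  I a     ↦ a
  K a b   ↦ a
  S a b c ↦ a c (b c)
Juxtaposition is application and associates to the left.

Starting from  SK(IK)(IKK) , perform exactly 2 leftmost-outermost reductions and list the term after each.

Answer: after 2 steps: IKK

Derivation:
  start: SK(IK)(IKK)
  →1  K(IKK)(IK(IKK))
  →2  IKK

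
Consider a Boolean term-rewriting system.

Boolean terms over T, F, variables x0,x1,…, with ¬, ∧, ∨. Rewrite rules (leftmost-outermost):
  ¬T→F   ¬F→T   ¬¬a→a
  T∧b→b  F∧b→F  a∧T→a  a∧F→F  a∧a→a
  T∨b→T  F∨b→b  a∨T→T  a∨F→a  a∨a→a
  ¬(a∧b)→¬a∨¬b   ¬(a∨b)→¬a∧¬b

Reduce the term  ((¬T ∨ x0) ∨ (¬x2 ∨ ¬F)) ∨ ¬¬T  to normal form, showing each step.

  start: ((¬T ∨ x0) ∨ (¬x2 ∨ ¬F)) ∨ ¬¬T
  step 1: ((F ∨ x0) ∨ (¬x2 ∨ ¬F)) ∨ ¬¬T
  step 2: (x0 ∨ (¬x2 ∨ ¬F)) ∨ ¬¬T
  step 3: (x0 ∨ (¬x2 ∨ T)) ∨ ¬¬T
  step 4: (x0 ∨ T) ∨ ¬¬T
  step 5: T ∨ ¬¬T
  step 6: T

Answer: normal form = T  (in 6 steps)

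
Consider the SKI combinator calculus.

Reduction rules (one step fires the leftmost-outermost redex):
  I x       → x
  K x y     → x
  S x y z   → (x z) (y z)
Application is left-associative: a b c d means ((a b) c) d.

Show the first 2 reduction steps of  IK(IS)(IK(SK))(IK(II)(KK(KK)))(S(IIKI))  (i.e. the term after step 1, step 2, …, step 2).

  start: IK(IS)(IK(SK))(IK(II)(KK(KK)))(S(IIKI))
  [1] K(IS)(IK(SK))(IK(II)(KK(KK)))(S(IIKI))
  [2] IS(IK(II)(KK(KK)))(S(IIKI))

Answer: after 2 steps: IS(IK(II)(KK(KK)))(S(IIKI))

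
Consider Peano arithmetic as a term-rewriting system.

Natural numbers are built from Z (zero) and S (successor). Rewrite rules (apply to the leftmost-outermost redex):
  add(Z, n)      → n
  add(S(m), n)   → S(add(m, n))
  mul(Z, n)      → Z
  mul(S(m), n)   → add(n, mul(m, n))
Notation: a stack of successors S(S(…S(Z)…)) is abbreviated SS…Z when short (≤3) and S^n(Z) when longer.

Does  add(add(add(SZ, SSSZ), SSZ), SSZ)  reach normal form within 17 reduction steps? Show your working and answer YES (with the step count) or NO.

Answer: YES — reaches normal form S^8(Z) in 14 ≤ 17 steps

Working:
  start: add(add(add(SZ, SSSZ), SSZ), SSZ)
  →1  add(add(S(add(Z, SSSZ)), SSZ), SSZ)
  →2  add(S(add(add(Z, SSSZ), SSZ)), SSZ)
  →3  S(add(add(add(Z, SSSZ), SSZ), SSZ))
  →4  S(add(add(SSSZ, SSZ), SSZ))
  →5  S(add(S(add(SSZ, SSZ)), SSZ))
  →6  S(S(add(add(SSZ, SSZ), SSZ)))
  →7  S(S(add(S(add(SZ, SSZ)), SSZ)))
  →8  S(S(S(add(add(SZ, SSZ), SSZ))))
  →9  S(S(S(add(S(add(Z, SSZ)), SSZ))))
  →10  S(S(S(S(add(add(Z, SSZ), SSZ)))))
  →11  S(S(S(S(add(SSZ, SSZ)))))
  →12  S(S(S(S(S(add(SZ, SSZ))))))
  →13  S(S(S(S(S(S(add(Z, SSZ)))))))
  →14  S^8(Z)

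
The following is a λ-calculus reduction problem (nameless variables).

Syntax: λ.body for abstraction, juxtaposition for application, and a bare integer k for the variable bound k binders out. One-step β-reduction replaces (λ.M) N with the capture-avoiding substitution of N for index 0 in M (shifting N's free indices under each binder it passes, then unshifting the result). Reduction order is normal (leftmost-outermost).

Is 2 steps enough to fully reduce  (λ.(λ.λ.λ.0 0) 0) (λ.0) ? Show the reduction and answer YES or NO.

Answer: YES — reaches normal form λ.λ.0 0 in 2 ≤ 2 steps

Derivation:
  start: (λ.(λ.λ.λ.0 0) 0) (λ.0)
  step 1: (λ.λ.λ.0 0) (λ.0)
  step 2: λ.λ.0 0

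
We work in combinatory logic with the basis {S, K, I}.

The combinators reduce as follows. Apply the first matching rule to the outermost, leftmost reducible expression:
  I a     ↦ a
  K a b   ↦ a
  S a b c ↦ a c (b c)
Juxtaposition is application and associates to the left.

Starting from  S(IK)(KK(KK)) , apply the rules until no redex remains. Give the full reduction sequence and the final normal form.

  start: S(IK)(KK(KK))
  step 1: SK(KK(KK))
  step 2: SKK

Answer: normal form = SKK  (in 2 steps)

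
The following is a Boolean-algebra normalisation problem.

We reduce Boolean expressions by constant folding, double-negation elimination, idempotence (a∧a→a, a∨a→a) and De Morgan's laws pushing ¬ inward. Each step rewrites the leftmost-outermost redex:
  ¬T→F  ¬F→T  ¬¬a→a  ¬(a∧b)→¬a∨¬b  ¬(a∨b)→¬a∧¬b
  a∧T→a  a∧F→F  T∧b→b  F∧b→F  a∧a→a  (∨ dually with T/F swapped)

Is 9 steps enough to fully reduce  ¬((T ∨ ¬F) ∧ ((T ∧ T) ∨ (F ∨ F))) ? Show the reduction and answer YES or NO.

Answer: NO — after 9 steps the term is F ∧ ¬(F ∨ F), not yet normal

Derivation:
  start: ¬((T ∨ ¬F) ∧ ((T ∧ T) ∨ (F ∨ F)))
  step 1: ¬(T ∨ ¬F) ∨ ¬((T ∧ T) ∨ (F ∨ F))
  step 2: (¬T ∧ ¬¬F) ∨ ¬((T ∧ T) ∨ (F ∨ F))
  step 3: (F ∧ ¬¬F) ∨ ¬((T ∧ T) ∨ (F ∨ F))
  step 4: F ∨ ¬((T ∧ T) ∨ (F ∨ F))
  step 5: ¬((T ∧ T) ∨ (F ∨ F))
  step 6: ¬(T ∧ T) ∧ ¬(F ∨ F)
  step 7: (¬T ∨ ¬T) ∧ ¬(F ∨ F)
  step 8: ¬T ∧ ¬(F ∨ F)
  step 9: F ∧ ¬(F ∨ F)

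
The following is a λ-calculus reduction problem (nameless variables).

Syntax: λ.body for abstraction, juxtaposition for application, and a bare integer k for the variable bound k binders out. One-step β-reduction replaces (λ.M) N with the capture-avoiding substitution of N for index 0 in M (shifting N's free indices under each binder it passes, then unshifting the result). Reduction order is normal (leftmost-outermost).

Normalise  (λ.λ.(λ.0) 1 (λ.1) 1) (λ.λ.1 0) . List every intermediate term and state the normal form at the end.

Answer: normal form = λ.0  (in 5 steps)

Working:
  start: (λ.λ.(λ.0) 1 (λ.1) 1) (λ.λ.1 0)
  [1] λ.(λ.0) (λ.λ.1 0) (λ.1) (λ.λ.1 0)
  [2] λ.(λ.λ.1 0) (λ.1) (λ.λ.1 0)
  [3] λ.(λ.(λ.2) 0) (λ.λ.1 0)
  [4] λ.(λ.1) (λ.λ.1 0)
  [5] λ.0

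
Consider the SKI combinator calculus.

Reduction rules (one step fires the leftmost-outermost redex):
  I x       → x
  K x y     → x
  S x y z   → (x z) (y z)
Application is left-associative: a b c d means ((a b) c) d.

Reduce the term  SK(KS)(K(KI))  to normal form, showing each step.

Answer: normal form = K(KI)  (in 2 steps)

Reduction:
  start: SK(KS)(K(KI))
  →1  K(K(KI))(KS(K(KI)))
  →2  K(KI)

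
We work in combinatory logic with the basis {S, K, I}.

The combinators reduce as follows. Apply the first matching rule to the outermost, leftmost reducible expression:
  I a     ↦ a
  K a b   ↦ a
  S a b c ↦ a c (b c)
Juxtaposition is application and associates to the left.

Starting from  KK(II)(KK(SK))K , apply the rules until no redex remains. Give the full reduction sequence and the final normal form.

Answer: normal form = K  (in 3 steps)

Working:
  start: KK(II)(KK(SK))K
  step 1: K(KK(SK))K
  step 2: KK(SK)
  step 3: K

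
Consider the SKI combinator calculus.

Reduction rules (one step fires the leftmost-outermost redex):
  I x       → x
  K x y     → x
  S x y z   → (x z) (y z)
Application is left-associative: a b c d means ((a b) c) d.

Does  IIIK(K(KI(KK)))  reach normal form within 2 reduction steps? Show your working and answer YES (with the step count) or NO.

  start: IIIK(K(KI(KK)))
  →1  IIK(K(KI(KK)))
  →2  IK(K(KI(KK)))

Answer: NO — after 2 steps the term is IK(K(KI(KK))), not yet normal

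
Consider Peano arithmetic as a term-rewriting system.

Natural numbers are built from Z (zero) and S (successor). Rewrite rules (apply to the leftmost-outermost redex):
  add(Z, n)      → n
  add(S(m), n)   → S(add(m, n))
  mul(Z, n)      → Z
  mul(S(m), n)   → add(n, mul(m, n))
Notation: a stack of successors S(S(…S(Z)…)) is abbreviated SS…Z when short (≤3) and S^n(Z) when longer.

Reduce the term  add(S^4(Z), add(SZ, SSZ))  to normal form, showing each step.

  start: add(S^4(Z), add(SZ, SSZ))
  step 1: S(add(SSSZ, add(SZ, SSZ)))
  step 2: S(S(add(SSZ, add(SZ, SSZ))))
  step 3: S(S(S(add(SZ, add(SZ, SSZ)))))
  step 4: S(S(S(S(add(Z, add(SZ, SSZ))))))
  step 5: S(S(S(S(add(SZ, SSZ)))))
  step 6: S(S(S(S(S(add(Z, SSZ))))))
  step 7: S^7(Z)

Answer: normal form = S^7(Z)  (in 7 steps)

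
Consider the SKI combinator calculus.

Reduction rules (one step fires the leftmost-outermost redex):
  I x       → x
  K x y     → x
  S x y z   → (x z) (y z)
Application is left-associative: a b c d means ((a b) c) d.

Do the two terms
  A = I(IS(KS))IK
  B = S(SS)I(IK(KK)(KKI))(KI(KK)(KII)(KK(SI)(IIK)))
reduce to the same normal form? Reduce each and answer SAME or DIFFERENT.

Term A:
  start: I(IS(KS))IK
  step 1: IS(KS)IK
  step 2: S(KS)IK
  step 3: KSK(IK)
  step 4: S(IK)
  step 5: SK

Term B:
  start: S(SS)I(IK(KK)(KKI))(KI(KK)(KII)(KK(SI)(IIK)))
  step 1: SS(IK(KK)(KKI))(I(IK(KK)(KKI)))(KI(KK)(KII)(KK(SI)(IIK)))
  step 2: S(I(IK(KK)(KKI)))(IK(KK)(KKI)(I(IK(KK)(KKI))))(KI(KK)(KII)(KK(SI)(IIK)))
  step 3: I(IK(KK)(KKI))(KI(KK)(KII)(KK(SI)(IIK)))(IK(KK)(KKI)(I(IK(KK)(KKI)))(KI(KK)(KII)(KK(SI)(IIK))))
  step 4: IK(KK)(KKI)(KI(KK)(KII)(KK(SI)(IIK)))(IK(KK)(KKI)(I(IK(KK)(KKI)))(KI(KK)(KII)(KK(SI)(IIK))))
  step 5: K(KK)(KKI)(KI(KK)(KII)(KK(SI)(IIK)))(IK(KK)(KKI)(I(IK(KK)(KKI)))(KI(KK)(KII)(KK(SI)(IIK))))
  step 6: KK(KI(KK)(KII)(KK(SI)(IIK)))(IK(KK)(KKI)(I(IK(KK)(KKI)))(KI(KK)(KII)(KK(SI)(IIK))))
  step 7: K(IK(KK)(KKI)(I(IK(KK)(KKI)))(KI(KK)(KII)(KK(SI)(IIK))))
  step 8: K(K(KK)(KKI)(I(IK(KK)(KKI)))(KI(KK)(KII)(KK(SI)(IIK))))
  step 9: K(KK(I(IK(KK)(KKI)))(KI(KK)(KII)(KK(SI)(IIK))))
  step 10: K(K(KI(KK)(KII)(KK(SI)(IIK))))
  step 11: K(K(I(KII)(KK(SI)(IIK))))
  step 12: K(K(KII(KK(SI)(IIK))))
  step 13: K(K(I(KK(SI)(IIK))))
  step 14: K(K(KK(SI)(IIK)))
  step 15: K(K(K(IIK)))
  step 16: K(K(K(IK)))
  step 17: K(K(KK))

Answer: DIFFERENT — A ⇓ SK, B ⇓ K(K(KK))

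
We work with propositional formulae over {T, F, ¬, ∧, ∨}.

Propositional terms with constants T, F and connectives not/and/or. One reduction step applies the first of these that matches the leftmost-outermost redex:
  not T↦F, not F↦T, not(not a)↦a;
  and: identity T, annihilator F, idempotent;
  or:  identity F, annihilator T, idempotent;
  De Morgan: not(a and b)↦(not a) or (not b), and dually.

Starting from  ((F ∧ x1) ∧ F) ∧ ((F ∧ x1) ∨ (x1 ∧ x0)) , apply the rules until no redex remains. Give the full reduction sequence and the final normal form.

Answer: normal form = F  (in 2 steps)

Reduction:
  start: ((F ∧ x1) ∧ F) ∧ ((F ∧ x1) ∨ (x1 ∧ x0))
  →1  F ∧ ((F ∧ x1) ∨ (x1 ∧ x0))
  →2  F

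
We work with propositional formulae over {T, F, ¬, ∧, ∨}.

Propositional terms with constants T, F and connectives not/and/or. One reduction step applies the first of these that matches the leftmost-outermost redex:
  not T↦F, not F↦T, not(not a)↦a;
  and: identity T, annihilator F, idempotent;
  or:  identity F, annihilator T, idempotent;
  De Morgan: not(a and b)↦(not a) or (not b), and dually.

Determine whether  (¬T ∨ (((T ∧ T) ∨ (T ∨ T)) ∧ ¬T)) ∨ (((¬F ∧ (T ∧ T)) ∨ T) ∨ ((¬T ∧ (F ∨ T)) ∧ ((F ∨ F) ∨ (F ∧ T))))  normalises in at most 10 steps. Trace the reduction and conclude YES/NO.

  start: (¬T ∨ (((T ∧ T) ∨ (T ∨ T)) ∧ ¬T)) ∨ (((¬F ∧ (T ∧ T)) ∨ T) ∨ ((¬T ∧ (F ∨ T)) ∧ ((F ∨ F) ∨ (F ∧ T))))
  [1] (F ∨ (((T ∧ T) ∨ (T ∨ T)) ∧ ¬T)) ∨ (((¬F ∧ (T ∧ T)) ∨ T) ∨ ((¬T ∧ (F ∨ T)) ∧ ((F ∨ F) ∨ (F ∧ T))))
  [2] (((T ∧ T) ∨ (T ∨ T)) ∧ ¬T) ∨ (((¬F ∧ (T ∧ T)) ∨ T) ∨ ((¬T ∧ (F ∨ T)) ∧ ((F ∨ F) ∨ (F ∧ T))))
  [3] ((T ∨ (T ∨ T)) ∧ ¬T) ∨ (((¬F ∧ (T ∧ T)) ∨ T) ∨ ((¬T ∧ (F ∨ T)) ∧ ((F ∨ F) ∨ (F ∧ T))))
  [4] (T ∧ ¬T) ∨ (((¬F ∧ (T ∧ T)) ∨ T) ∨ ((¬T ∧ (F ∨ T)) ∧ ((F ∨ F) ∨ (F ∧ T))))
  [5] ¬T ∨ (((¬F ∧ (T ∧ T)) ∨ T) ∨ ((¬T ∧ (F ∨ T)) ∧ ((F ∨ F) ∨ (F ∧ T))))
  [6] F ∨ (((¬F ∧ (T ∧ T)) ∨ T) ∨ ((¬T ∧ (F ∨ T)) ∧ ((F ∨ F) ∨ (F ∧ T))))
  [7] ((¬F ∧ (T ∧ T)) ∨ T) ∨ ((¬T ∧ (F ∨ T)) ∧ ((F ∨ F) ∨ (F ∧ T)))
  [8] T ∨ ((¬T ∧ (F ∨ T)) ∧ ((F ∨ F) ∨ (F ∧ T)))
  [9] T

Answer: YES — reaches normal form T in 9 ≤ 10 steps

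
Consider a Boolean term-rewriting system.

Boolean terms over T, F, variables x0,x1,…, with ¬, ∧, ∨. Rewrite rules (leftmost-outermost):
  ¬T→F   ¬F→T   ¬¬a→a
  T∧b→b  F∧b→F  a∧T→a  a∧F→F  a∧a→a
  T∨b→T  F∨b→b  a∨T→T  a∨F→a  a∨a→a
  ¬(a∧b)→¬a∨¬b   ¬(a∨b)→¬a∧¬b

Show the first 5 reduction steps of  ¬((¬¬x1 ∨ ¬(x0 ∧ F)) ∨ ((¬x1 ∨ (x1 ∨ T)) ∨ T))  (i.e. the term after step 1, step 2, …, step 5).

  start: ¬((¬¬x1 ∨ ¬(x0 ∧ F)) ∨ ((¬x1 ∨ (x1 ∨ T)) ∨ T))
  step 1: ¬(¬¬x1 ∨ ¬(x0 ∧ F)) ∧ ¬((¬x1 ∨ (x1 ∨ T)) ∨ T)
  step 2: (¬¬¬x1 ∧ ¬¬(x0 ∧ F)) ∧ ¬((¬x1 ∨ (x1 ∨ T)) ∨ T)
  step 3: (¬x1 ∧ ¬¬(x0 ∧ F)) ∧ ¬((¬x1 ∨ (x1 ∨ T)) ∨ T)
  step 4: (¬x1 ∧ (x0 ∧ F)) ∧ ¬((¬x1 ∨ (x1 ∨ T)) ∨ T)
  step 5: (¬x1 ∧ F) ∧ ¬((¬x1 ∨ (x1 ∨ T)) ∨ T)

Answer: after 5 steps: (¬x1 ∧ F) ∧ ¬((¬x1 ∨ (x1 ∨ T)) ∨ T)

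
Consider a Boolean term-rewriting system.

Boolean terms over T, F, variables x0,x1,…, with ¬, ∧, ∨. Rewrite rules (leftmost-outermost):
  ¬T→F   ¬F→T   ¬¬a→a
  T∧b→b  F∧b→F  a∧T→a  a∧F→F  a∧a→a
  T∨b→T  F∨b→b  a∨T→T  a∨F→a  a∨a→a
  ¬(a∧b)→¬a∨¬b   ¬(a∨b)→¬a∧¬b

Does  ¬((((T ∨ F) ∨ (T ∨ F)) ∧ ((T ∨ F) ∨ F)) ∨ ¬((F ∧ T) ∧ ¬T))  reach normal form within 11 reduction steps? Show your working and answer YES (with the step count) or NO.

  start: ¬((((T ∨ F) ∨ (T ∨ F)) ∧ ((T ∨ F) ∨ F)) ∨ ¬((F ∧ T) ∧ ¬T))
  →1  ¬(((T ∨ F) ∨ (T ∨ F)) ∧ ((T ∨ F) ∨ F)) ∧ ¬¬((F ∧ T) ∧ ¬T)
  →2  (¬((T ∨ F) ∨ (T ∨ F)) ∨ ¬((T ∨ F) ∨ F)) ∧ ¬¬((F ∧ T) ∧ ¬T)
  →3  ((¬(T ∨ F) ∧ ¬(T ∨ F)) ∨ ¬((T ∨ F) ∨ F)) ∧ ¬¬((F ∧ T) ∧ ¬T)
  →4  (¬(T ∨ F) ∨ ¬((T ∨ F) ∨ F)) ∧ ¬¬((F ∧ T) ∧ ¬T)
  →5  ((¬T ∧ ¬F) ∨ ¬((T ∨ F) ∨ F)) ∧ ¬¬((F ∧ T) ∧ ¬T)
  →6  ((F ∧ ¬F) ∨ ¬((T ∨ F) ∨ F)) ∧ ¬¬((F ∧ T) ∧ ¬T)
  →7  (F ∨ ¬((T ∨ F) ∨ F)) ∧ ¬¬((F ∧ T) ∧ ¬T)
  →8  ¬((T ∨ F) ∨ F) ∧ ¬¬((F ∧ T) ∧ ¬T)
  →9  (¬(T ∨ F) ∧ ¬F) ∧ ¬¬((F ∧ T) ∧ ¬T)
  →10  ((¬T ∧ ¬F) ∧ ¬F) ∧ ¬¬((F ∧ T) ∧ ¬T)
  →11  ((F ∧ ¬F) ∧ ¬F) ∧ ¬¬((F ∧ T) ∧ ¬T)

Answer: NO — after 11 steps the term is ((F ∧ ¬F) ∧ ¬F) ∧ ¬¬((F ∧ T) ∧ ¬T), not yet normal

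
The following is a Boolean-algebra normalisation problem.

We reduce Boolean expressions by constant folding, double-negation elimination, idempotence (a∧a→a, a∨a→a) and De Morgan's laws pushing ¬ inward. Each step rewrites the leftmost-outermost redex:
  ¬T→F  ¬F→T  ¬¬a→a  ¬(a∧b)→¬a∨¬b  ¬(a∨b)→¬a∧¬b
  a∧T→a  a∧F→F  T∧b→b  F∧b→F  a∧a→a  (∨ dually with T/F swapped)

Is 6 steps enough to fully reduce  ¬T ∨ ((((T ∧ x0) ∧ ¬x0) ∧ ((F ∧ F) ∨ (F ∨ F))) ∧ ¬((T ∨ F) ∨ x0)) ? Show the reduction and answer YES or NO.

Answer: NO — after 6 steps the term is ((x0 ∧ ¬x0) ∧ F) ∧ ¬((T ∨ F) ∨ x0), not yet normal

Reduction:
  start: ¬T ∨ ((((T ∧ x0) ∧ ¬x0) ∧ ((F ∧ F) ∨ (F ∨ F))) ∧ ¬((T ∨ F) ∨ x0))
  step 1: F ∨ ((((T ∧ x0) ∧ ¬x0) ∧ ((F ∧ F) ∨ (F ∨ F))) ∧ ¬((T ∨ F) ∨ x0))
  step 2: (((T ∧ x0) ∧ ¬x0) ∧ ((F ∧ F) ∨ (F ∨ F))) ∧ ¬((T ∨ F) ∨ x0)
  step 3: ((x0 ∧ ¬x0) ∧ ((F ∧ F) ∨ (F ∨ F))) ∧ ¬((T ∨ F) ∨ x0)
  step 4: ((x0 ∧ ¬x0) ∧ (F ∨ (F ∨ F))) ∧ ¬((T ∨ F) ∨ x0)
  step 5: ((x0 ∧ ¬x0) ∧ (F ∨ F)) ∧ ¬((T ∨ F) ∨ x0)
  step 6: ((x0 ∧ ¬x0) ∧ F) ∧ ¬((T ∨ F) ∨ x0)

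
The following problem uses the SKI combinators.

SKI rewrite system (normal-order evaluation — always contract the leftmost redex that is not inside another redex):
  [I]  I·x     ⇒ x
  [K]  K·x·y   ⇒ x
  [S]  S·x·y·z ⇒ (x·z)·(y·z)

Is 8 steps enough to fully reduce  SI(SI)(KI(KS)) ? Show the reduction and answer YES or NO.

Answer: YES — reaches normal form SII in 5 ≤ 8 steps

Derivation:
  start: SI(SI)(KI(KS))
  [1] I(KI(KS))(SI(KI(KS)))
  [2] KI(KS)(SI(KI(KS)))
  [3] I(SI(KI(KS)))
  [4] SI(KI(KS))
  [5] SII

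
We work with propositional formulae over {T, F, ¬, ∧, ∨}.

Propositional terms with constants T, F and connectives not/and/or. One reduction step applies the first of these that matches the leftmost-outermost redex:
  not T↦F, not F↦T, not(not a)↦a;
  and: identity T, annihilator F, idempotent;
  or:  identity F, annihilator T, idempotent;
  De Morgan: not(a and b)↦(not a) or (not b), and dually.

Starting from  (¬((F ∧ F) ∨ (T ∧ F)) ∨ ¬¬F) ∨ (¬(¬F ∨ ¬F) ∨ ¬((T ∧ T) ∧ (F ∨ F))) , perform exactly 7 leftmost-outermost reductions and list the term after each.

Answer: after 7 steps: ((F ∨ ¬F) ∨ ¬¬F) ∨ (¬(¬F ∨ ¬F) ∨ ¬((T ∧ T) ∧ (F ∨ F)))

Working:
  start: (¬((F ∧ F) ∨ (T ∧ F)) ∨ ¬¬F) ∨ (¬(¬F ∨ ¬F) ∨ ¬((T ∧ T) ∧ (F ∨ F)))
  →1  ((¬(F ∧ F) ∧ ¬(T ∧ F)) ∨ ¬¬F) ∨ (¬(¬F ∨ ¬F) ∨ ¬((T ∧ T) ∧ (F ∨ F)))
  →2  (((¬F ∨ ¬F) ∧ ¬(T ∧ F)) ∨ ¬¬F) ∨ (¬(¬F ∨ ¬F) ∨ ¬((T ∧ T) ∧ (F ∨ F)))
  →3  ((¬F ∧ ¬(T ∧ F)) ∨ ¬¬F) ∨ (¬(¬F ∨ ¬F) ∨ ¬((T ∧ T) ∧ (F ∨ F)))
  →4  ((T ∧ ¬(T ∧ F)) ∨ ¬¬F) ∨ (¬(¬F ∨ ¬F) ∨ ¬((T ∧ T) ∧ (F ∨ F)))
  →5  (¬(T ∧ F) ∨ ¬¬F) ∨ (¬(¬F ∨ ¬F) ∨ ¬((T ∧ T) ∧ (F ∨ F)))
  →6  ((¬T ∨ ¬F) ∨ ¬¬F) ∨ (¬(¬F ∨ ¬F) ∨ ¬((T ∧ T) ∧ (F ∨ F)))
  →7  ((F ∨ ¬F) ∨ ¬¬F) ∨ (¬(¬F ∨ ¬F) ∨ ¬((T ∧ T) ∧ (F ∨ F)))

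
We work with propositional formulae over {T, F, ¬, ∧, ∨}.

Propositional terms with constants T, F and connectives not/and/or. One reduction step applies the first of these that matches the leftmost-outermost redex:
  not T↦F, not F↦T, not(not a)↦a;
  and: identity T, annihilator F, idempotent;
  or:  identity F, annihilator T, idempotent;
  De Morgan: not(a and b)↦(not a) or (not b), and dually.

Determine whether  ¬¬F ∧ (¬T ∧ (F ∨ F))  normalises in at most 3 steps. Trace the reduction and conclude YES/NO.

  start: ¬¬F ∧ (¬T ∧ (F ∨ F))
  step 1: F ∧ (¬T ∧ (F ∨ F))
  step 2: F

Answer: YES — reaches normal form F in 2 ≤ 3 steps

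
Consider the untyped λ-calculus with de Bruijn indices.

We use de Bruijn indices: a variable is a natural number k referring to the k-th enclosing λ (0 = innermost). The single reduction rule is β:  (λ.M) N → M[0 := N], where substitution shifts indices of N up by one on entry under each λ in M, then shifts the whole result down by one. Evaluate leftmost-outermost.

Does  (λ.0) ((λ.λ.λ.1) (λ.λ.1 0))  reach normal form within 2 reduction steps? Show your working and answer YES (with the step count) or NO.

  start: (λ.0) ((λ.λ.λ.1) (λ.λ.1 0))
  [1] (λ.λ.λ.1) (λ.λ.1 0)
  [2] λ.λ.1

Answer: YES — reaches normal form λ.λ.1 in 2 ≤ 2 steps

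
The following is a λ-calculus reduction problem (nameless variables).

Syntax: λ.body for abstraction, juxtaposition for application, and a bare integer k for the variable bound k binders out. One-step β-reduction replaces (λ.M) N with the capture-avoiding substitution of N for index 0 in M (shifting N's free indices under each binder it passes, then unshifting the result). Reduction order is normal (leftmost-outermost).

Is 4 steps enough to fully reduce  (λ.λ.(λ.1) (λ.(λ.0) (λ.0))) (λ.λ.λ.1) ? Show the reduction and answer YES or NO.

Answer: YES — reaches normal form λ.0 in 2 ≤ 4 steps

Derivation:
  start: (λ.λ.(λ.1) (λ.(λ.0) (λ.0))) (λ.λ.λ.1)
  step 1: λ.(λ.1) (λ.(λ.0) (λ.0))
  step 2: λ.0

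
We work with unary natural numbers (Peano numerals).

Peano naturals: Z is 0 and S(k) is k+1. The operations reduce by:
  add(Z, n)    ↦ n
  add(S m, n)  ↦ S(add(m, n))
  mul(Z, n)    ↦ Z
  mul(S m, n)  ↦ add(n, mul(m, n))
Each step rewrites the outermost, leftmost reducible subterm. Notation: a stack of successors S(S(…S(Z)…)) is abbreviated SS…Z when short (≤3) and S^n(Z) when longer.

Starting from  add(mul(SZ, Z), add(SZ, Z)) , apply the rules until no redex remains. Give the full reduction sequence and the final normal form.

  start: add(mul(SZ, Z), add(SZ, Z))
  [1] add(add(Z, mul(Z, Z)), add(SZ, Z))
  [2] add(mul(Z, Z), add(SZ, Z))
  [3] add(Z, add(SZ, Z))
  [4] add(SZ, Z)
  [5] S(add(Z, Z))
  [6] SZ

Answer: normal form = SZ  (in 6 steps)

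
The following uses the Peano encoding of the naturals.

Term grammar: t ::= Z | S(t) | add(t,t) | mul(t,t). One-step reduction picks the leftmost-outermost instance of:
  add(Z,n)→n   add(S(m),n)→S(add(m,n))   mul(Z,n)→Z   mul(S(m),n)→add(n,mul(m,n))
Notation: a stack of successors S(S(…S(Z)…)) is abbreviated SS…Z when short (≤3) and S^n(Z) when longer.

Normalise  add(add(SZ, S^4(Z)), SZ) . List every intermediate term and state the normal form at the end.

  start: add(add(SZ, S^4(Z)), SZ)
  step 1: add(S(add(Z, S^4(Z))), SZ)
  step 2: S(add(add(Z, S^4(Z)), SZ))
  step 3: S(add(S^4(Z), SZ))
  step 4: S(S(add(SSSZ, SZ)))
  step 5: S(S(S(add(SSZ, SZ))))
  step 6: S(S(S(S(add(SZ, SZ)))))
  step 7: S(S(S(S(S(add(Z, SZ))))))
  step 8: S^6(Z)

Answer: normal form = S^6(Z)  (in 8 steps)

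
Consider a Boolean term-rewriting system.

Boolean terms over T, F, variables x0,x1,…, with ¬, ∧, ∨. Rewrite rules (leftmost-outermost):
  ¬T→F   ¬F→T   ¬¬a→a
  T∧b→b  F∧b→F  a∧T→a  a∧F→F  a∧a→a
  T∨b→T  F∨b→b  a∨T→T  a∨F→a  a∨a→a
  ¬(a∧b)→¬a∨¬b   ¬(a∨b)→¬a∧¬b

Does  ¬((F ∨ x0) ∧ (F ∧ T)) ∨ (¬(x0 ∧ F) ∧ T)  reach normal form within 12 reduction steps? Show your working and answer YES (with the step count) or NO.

  start: ¬((F ∨ x0) ∧ (F ∧ T)) ∨ (¬(x0 ∧ F) ∧ T)
  [1] (¬(F ∨ x0) ∨ ¬(F ∧ T)) ∨ (¬(x0 ∧ F) ∧ T)
  [2] ((¬F ∧ ¬x0) ∨ ¬(F ∧ T)) ∨ (¬(x0 ∧ F) ∧ T)
  [3] ((T ∧ ¬x0) ∨ ¬(F ∧ T)) ∨ (¬(x0 ∧ F) ∧ T)
  [4] (¬x0 ∨ ¬(F ∧ T)) ∨ (¬(x0 ∧ F) ∧ T)
  [5] (¬x0 ∨ (¬F ∨ ¬T)) ∨ (¬(x0 ∧ F) ∧ T)
  [6] (¬x0 ∨ (T ∨ ¬T)) ∨ (¬(x0 ∧ F) ∧ T)
  [7] (¬x0 ∨ T) ∨ (¬(x0 ∧ F) ∧ T)
  [8] T ∨ (¬(x0 ∧ F) ∧ T)
  [9] T

Answer: YES — reaches normal form T in 9 ≤ 12 steps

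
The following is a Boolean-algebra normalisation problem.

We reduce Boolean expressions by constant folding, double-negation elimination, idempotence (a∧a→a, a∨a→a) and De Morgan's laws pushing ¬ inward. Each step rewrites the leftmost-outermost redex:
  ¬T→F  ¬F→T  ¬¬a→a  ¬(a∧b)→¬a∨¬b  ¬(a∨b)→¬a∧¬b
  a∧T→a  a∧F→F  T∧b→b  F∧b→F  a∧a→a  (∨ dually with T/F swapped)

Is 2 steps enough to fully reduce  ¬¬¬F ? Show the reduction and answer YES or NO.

Answer: YES — reaches normal form T in 2 ≤ 2 steps

Reduction:
  start: ¬¬¬F
  step 1: ¬F
  step 2: T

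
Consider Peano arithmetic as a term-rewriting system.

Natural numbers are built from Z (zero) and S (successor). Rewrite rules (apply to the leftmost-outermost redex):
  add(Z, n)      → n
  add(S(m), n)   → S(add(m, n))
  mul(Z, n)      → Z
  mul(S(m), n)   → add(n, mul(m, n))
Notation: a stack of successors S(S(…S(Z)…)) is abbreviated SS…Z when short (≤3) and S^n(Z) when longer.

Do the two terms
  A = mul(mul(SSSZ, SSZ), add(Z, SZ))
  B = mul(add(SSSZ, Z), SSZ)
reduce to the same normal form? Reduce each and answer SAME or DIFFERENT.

Term A:
  start: mul(mul(SSSZ, SSZ), add(Z, SZ))
  [1] mul(add(SSZ, mul(SSZ, SSZ)), add(Z, SZ))
  [2] mul(S(add(SZ, mul(SSZ, SSZ))), add(Z, SZ))
  [3] add(add(Z, SZ), mul(add(SZ, mul(SSZ, SSZ)), add(Z, SZ)))
  [4] add(SZ, mul(add(SZ, mul(SSZ, SSZ)), add(Z, SZ)))
  [5] S(add(Z, mul(add(SZ, mul(SSZ, SSZ)), add(Z, SZ))))
  [6] S(mul(add(SZ, mul(SSZ, SSZ)), add(Z, SZ)))
  [7] S(mul(S(add(Z, mul(SSZ, SSZ))), add(Z, SZ)))
  [8] S(add(add(Z, SZ), mul(add(Z, mul(SSZ, SSZ)), add(Z, SZ))))
  [9] S(add(SZ, mul(add(Z, mul(SSZ, SSZ)), add(Z, SZ))))
  [10] S(S(add(Z, mul(add(Z, mul(SSZ, SSZ)), add(Z, SZ)))))
  [11] S(S(mul(add(Z, mul(SSZ, SSZ)), add(Z, SZ))))
  [12] S(S(mul(mul(SSZ, SSZ), add(Z, SZ))))
  [13] S(S(mul(add(SSZ, mul(SZ, SSZ)), add(Z, SZ))))
  [14] S(S(mul(S(add(SZ, mul(SZ, SSZ))), add(Z, SZ))))
  [15] S(S(add(add(Z, SZ), mul(add(SZ, mul(SZ, SSZ)), add(Z, SZ)))))
  [16] S(S(add(SZ, mul(add(SZ, mul(SZ, SSZ)), add(Z, SZ)))))
  [17] S(S(S(add(Z, mul(add(SZ, mul(SZ, SSZ)), add(Z, SZ))))))
  [18] S(S(S(mul(add(SZ, mul(SZ, SSZ)), add(Z, SZ)))))
  [19] S(S(S(mul(S(add(Z, mul(SZ, SSZ))), add(Z, SZ)))))
  [20] S(S(S(add(add(Z, SZ), mul(add(Z, mul(SZ, SSZ)), add(Z, SZ))))))
  [21] S(S(S(add(SZ, mul(add(Z, mul(SZ, SSZ)), add(Z, SZ))))))
  [22] S(S(S(S(add(Z, mul(add(Z, mul(SZ, SSZ)), add(Z, SZ)))))))
  [23] S(S(S(S(mul(add(Z, mul(SZ, SSZ)), add(Z, SZ))))))
  [24] S(S(S(S(mul(mul(SZ, SSZ), add(Z, SZ))))))
  [25] S(S(S(S(mul(add(SSZ, mul(Z, SSZ)), add(Z, SZ))))))
  [26] S(S(S(S(mul(S(add(SZ, mul(Z, SSZ))), add(Z, SZ))))))
  [27] S(S(S(S(add(add(Z, SZ), mul(add(SZ, mul(Z, SSZ)), add(Z, SZ)))))))
  [28] S(S(S(S(add(SZ, mul(add(SZ, mul(Z, SSZ)), add(Z, SZ)))))))
  [29] S(S(S(S(S(add(Z, mul(add(SZ, mul(Z, SSZ)), add(Z, SZ))))))))
  [30] S(S(S(S(S(mul(add(SZ, mul(Z, SSZ)), add(Z, SZ)))))))
  [31] S(S(S(S(S(mul(S(add(Z, mul(Z, SSZ))), add(Z, SZ)))))))
  [32] S(S(S(S(S(add(add(Z, SZ), mul(add(Z, mul(Z, SSZ)), add(Z, SZ))))))))
  [33] S(S(S(S(S(add(SZ, mul(add(Z, mul(Z, SSZ)), add(Z, SZ))))))))
  [34] S(S(S(S(S(S(add(Z, mul(add(Z, mul(Z, SSZ)), add(Z, SZ)))))))))
  [35] S(S(S(S(S(S(mul(add(Z, mul(Z, SSZ)), add(Z, SZ))))))))
  [36] S(S(S(S(S(S(mul(mul(Z, SSZ), add(Z, SZ))))))))
  [37] S(S(S(S(S(S(mul(Z, add(Z, SZ))))))))
  [38] S^6(Z)

Term B:
  start: mul(add(SSSZ, Z), SSZ)
  [1] mul(S(add(SSZ, Z)), SSZ)
  [2] add(SSZ, mul(add(SSZ, Z), SSZ))
  [3] S(add(SZ, mul(add(SSZ, Z), SSZ)))
  [4] S(S(add(Z, mul(add(SSZ, Z), SSZ))))
  [5] S(S(mul(add(SSZ, Z), SSZ)))
  [6] S(S(mul(S(add(SZ, Z)), SSZ)))
  [7] S(S(add(SSZ, mul(add(SZ, Z), SSZ))))
  [8] S(S(S(add(SZ, mul(add(SZ, Z), SSZ)))))
  [9] S(S(S(S(add(Z, mul(add(SZ, Z), SSZ))))))
  [10] S(S(S(S(mul(add(SZ, Z), SSZ)))))
  [11] S(S(S(S(mul(S(add(Z, Z)), SSZ)))))
  [12] S(S(S(S(add(SSZ, mul(add(Z, Z), SSZ))))))
  [13] S(S(S(S(S(add(SZ, mul(add(Z, Z), SSZ)))))))
  [14] S(S(S(S(S(S(add(Z, mul(add(Z, Z), SSZ))))))))
  [15] S(S(S(S(S(S(mul(add(Z, Z), SSZ)))))))
  [16] S(S(S(S(S(S(mul(Z, SSZ)))))))
  [17] S^6(Z)

Answer: SAME — A ⇓ S^6(Z), B ⇓ S^6(Z)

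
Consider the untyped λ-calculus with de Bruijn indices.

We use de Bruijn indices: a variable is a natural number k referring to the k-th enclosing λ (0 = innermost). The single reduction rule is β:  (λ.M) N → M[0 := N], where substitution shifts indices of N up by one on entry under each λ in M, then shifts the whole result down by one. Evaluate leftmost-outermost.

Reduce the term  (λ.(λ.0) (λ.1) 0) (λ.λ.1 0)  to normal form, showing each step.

Answer: normal form = λ.λ.1 0  (in 3 steps)

Derivation:
  start: (λ.(λ.0) (λ.1) 0) (λ.λ.1 0)
  step 1: (λ.0) (λ.λ.λ.1 0) (λ.λ.1 0)
  step 2: (λ.λ.λ.1 0) (λ.λ.1 0)
  step 3: λ.λ.1 0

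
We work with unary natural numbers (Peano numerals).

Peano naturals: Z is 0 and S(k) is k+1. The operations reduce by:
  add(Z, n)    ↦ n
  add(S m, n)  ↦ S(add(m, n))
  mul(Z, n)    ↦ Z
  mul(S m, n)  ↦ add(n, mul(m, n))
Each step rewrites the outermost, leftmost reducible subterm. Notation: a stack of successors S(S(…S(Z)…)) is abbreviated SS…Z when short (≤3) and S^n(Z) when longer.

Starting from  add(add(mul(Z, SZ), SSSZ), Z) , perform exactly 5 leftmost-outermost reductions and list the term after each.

Answer: after 5 steps: S(S(S(add(Z, Z))))

Reduction:
  start: add(add(mul(Z, SZ), SSSZ), Z)
  [1] add(add(Z, SSSZ), Z)
  [2] add(SSSZ, Z)
  [3] S(add(SSZ, Z))
  [4] S(S(add(SZ, Z)))
  [5] S(S(S(add(Z, Z))))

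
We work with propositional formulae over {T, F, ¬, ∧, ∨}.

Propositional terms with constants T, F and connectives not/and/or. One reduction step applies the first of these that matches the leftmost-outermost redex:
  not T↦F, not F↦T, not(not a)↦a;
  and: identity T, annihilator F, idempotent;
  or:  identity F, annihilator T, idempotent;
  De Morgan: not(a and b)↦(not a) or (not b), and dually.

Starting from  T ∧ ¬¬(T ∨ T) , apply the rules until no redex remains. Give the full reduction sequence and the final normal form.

  start: T ∧ ¬¬(T ∨ T)
  [1] ¬¬(T ∨ T)
  [2] T ∨ T
  [3] T

Answer: normal form = T  (in 3 steps)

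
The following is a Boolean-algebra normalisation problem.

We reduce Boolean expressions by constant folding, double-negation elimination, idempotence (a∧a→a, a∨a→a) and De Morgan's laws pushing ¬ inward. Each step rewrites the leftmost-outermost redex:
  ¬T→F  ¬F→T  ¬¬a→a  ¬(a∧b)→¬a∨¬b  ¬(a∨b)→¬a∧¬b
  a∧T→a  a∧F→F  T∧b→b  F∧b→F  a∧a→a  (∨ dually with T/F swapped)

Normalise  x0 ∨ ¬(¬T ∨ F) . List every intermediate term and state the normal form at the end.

  start: x0 ∨ ¬(¬T ∨ F)
  →1  x0 ∨ (¬¬T ∧ ¬F)
  →2  x0 ∨ (T ∧ ¬F)
  →3  x0 ∨ ¬F
  →4  x0 ∨ T
  →5  T

Answer: normal form = T  (in 5 steps)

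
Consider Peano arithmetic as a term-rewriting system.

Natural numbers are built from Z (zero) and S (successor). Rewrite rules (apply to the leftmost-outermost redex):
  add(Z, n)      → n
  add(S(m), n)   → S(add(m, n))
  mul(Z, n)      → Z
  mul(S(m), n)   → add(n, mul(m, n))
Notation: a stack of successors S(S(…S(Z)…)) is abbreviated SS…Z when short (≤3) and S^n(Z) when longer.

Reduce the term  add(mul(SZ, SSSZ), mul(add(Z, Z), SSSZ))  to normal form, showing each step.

  start: add(mul(SZ, SSSZ), mul(add(Z, Z), SSSZ))
  →1  add(add(SSSZ, mul(Z, SSSZ)), mul(add(Z, Z), SSSZ))
  →2  add(S(add(SSZ, mul(Z, SSSZ))), mul(add(Z, Z), SSSZ))
  →3  S(add(add(SSZ, mul(Z, SSSZ)), mul(add(Z, Z), SSSZ)))
  →4  S(add(S(add(SZ, mul(Z, SSSZ))), mul(add(Z, Z), SSSZ)))
  →5  S(S(add(add(SZ, mul(Z, SSSZ)), mul(add(Z, Z), SSSZ))))
  →6  S(S(add(S(add(Z, mul(Z, SSSZ))), mul(add(Z, Z), SSSZ))))
  →7  S(S(S(add(add(Z, mul(Z, SSSZ)), mul(add(Z, Z), SSSZ)))))
  →8  S(S(S(add(mul(Z, SSSZ), mul(add(Z, Z), SSSZ)))))
  →9  S(S(S(add(Z, mul(add(Z, Z), SSSZ)))))
  →10  S(S(S(mul(add(Z, Z), SSSZ))))
  →11  S(S(S(mul(Z, SSSZ))))
  →12  SSSZ

Answer: normal form = SSSZ  (in 12 steps)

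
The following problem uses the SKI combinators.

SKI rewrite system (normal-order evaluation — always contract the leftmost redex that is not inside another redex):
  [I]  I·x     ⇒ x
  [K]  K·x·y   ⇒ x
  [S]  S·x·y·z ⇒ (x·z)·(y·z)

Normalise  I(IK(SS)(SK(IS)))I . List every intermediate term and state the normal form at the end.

  start: I(IK(SS)(SK(IS)))I
  [1] IK(SS)(SK(IS))I
  [2] K(SS)(SK(IS))I
  [3] SSI

Answer: normal form = SSI  (in 3 steps)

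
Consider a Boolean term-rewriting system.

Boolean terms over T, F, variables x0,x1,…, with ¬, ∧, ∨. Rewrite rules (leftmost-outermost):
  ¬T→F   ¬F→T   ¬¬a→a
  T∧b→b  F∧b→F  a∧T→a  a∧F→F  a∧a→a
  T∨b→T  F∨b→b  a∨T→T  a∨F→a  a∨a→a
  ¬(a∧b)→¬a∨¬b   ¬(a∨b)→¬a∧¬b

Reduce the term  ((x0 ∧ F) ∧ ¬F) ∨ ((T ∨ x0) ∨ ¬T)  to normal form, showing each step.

  start: ((x0 ∧ F) ∧ ¬F) ∨ ((T ∨ x0) ∨ ¬T)
  →1  (F ∧ ¬F) ∨ ((T ∨ x0) ∨ ¬T)
  →2  F ∨ ((T ∨ x0) ∨ ¬T)
  →3  (T ∨ x0) ∨ ¬T
  →4  T ∨ ¬T
  →5  T

Answer: normal form = T  (in 5 steps)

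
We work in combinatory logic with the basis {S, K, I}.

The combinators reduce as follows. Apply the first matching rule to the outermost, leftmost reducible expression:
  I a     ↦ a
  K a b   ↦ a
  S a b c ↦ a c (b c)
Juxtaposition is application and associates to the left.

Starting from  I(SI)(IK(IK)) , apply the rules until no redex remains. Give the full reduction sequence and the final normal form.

Answer: normal form = SI(KK)  (in 3 steps)

Working:
  start: I(SI)(IK(IK))
  →1  SI(IK(IK))
  →2  SI(K(IK))
  →3  SI(KK)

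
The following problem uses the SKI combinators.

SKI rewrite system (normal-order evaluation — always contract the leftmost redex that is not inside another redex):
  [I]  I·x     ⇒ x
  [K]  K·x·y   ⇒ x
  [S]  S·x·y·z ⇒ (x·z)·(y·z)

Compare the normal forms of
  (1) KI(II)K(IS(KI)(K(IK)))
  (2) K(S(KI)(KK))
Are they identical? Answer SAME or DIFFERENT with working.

Term A:
  start: KI(II)K(IS(KI)(K(IK)))
  →1  IK(IS(KI)(K(IK)))
  →2  K(IS(KI)(K(IK)))
  →3  K(S(KI)(K(IK)))
  →4  K(S(KI)(KK))

Term B:
  start: K(S(KI)(KK))

Answer: SAME — A ⇓ K(S(KI)(KK)), B ⇓ K(S(KI)(KK))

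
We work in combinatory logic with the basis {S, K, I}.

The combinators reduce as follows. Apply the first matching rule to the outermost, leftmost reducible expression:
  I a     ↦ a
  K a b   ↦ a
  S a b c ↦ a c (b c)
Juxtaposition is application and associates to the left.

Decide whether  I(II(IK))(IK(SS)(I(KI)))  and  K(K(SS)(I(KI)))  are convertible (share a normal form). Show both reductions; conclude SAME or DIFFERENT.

Answer: SAME — A ⇓ K(SS), B ⇓ K(SS)

Reduction:
Term A:
  start: I(II(IK))(IK(SS)(I(KI)))
  step 1: II(IK)(IK(SS)(I(KI)))
  step 2: I(IK)(IK(SS)(I(KI)))
  step 3: IK(IK(SS)(I(KI)))
  step 4: K(IK(SS)(I(KI)))
  step 5: K(K(SS)(I(KI)))
  step 6: K(SS)

Term B:
  start: K(K(SS)(I(KI)))
  step 1: K(SS)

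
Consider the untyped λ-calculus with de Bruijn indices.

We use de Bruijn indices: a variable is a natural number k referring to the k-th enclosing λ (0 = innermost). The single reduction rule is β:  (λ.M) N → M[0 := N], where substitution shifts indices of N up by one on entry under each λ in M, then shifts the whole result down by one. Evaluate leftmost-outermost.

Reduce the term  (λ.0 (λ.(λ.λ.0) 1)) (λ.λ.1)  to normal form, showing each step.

Answer: normal form = λ.λ.λ.0  (in 3 steps)

Working:
  start: (λ.0 (λ.(λ.λ.0) 1)) (λ.λ.1)
  →1  (λ.λ.1) (λ.(λ.λ.0) (λ.λ.1))
  →2  λ.λ.(λ.λ.0) (λ.λ.1)
  →3  λ.λ.λ.0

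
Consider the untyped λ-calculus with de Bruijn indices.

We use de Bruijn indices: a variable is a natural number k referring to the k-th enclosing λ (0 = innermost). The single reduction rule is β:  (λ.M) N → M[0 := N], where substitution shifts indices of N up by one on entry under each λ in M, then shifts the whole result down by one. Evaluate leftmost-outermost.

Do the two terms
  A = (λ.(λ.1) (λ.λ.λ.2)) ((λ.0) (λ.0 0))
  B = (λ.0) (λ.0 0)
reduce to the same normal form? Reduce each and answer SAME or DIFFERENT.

Answer: SAME — A ⇓ λ.0 0, B ⇓ λ.0 0

Derivation:
Term A:
  start: (λ.(λ.1) (λ.λ.λ.2)) ((λ.0) (λ.0 0))
  step 1: (λ.(λ.0) (λ.0 0)) (λ.λ.λ.2)
  step 2: (λ.0) (λ.0 0)
  step 3: λ.0 0

Term B:
  start: (λ.0) (λ.0 0)
  step 1: λ.0 0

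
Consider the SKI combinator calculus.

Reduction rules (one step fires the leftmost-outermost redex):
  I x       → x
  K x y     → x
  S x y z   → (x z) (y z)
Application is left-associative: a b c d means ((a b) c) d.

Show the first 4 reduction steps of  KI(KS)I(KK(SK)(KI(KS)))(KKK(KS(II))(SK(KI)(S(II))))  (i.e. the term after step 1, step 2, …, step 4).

  start: KI(KS)I(KK(SK)(KI(KS)))(KKK(KS(II))(SK(KI)(S(II))))
  [1] II(KK(SK)(KI(KS)))(KKK(KS(II))(SK(KI)(S(II))))
  [2] I(KK(SK)(KI(KS)))(KKK(KS(II))(SK(KI)(S(II))))
  [3] KK(SK)(KI(KS))(KKK(KS(II))(SK(KI)(S(II))))
  [4] K(KI(KS))(KKK(KS(II))(SK(KI)(S(II))))

Answer: after 4 steps: K(KI(KS))(KKK(KS(II))(SK(KI)(S(II))))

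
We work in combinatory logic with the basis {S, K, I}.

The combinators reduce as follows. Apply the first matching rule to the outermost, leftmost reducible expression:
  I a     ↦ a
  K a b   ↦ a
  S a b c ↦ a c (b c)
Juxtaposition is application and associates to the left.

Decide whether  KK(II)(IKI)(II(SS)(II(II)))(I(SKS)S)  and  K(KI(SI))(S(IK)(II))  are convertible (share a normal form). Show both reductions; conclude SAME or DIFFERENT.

Answer: SAME — A ⇓ I, B ⇓ I

Derivation:
Term A:
  start: KK(II)(IKI)(II(SS)(II(II)))(I(SKS)S)
  step 1: K(IKI)(II(SS)(II(II)))(I(SKS)S)
  step 2: IKI(I(SKS)S)
  step 3: KI(I(SKS)S)
  step 4: I

Term B:
  start: K(KI(SI))(S(IK)(II))
  step 1: KI(SI)
  step 2: I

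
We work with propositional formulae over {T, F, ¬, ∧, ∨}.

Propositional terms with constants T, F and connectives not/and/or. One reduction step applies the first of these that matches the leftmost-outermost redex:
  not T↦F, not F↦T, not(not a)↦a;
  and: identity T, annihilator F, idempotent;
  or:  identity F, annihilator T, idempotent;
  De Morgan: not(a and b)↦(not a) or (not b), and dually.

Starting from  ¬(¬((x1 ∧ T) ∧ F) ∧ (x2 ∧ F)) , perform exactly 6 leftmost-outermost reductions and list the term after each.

Answer: after 6 steps: ¬x2 ∨ T

Derivation:
  start: ¬(¬((x1 ∧ T) ∧ F) ∧ (x2 ∧ F))
  →1  ¬¬((x1 ∧ T) ∧ F) ∨ ¬(x2 ∧ F)
  →2  ((x1 ∧ T) ∧ F) ∨ ¬(x2 ∧ F)
  →3  F ∨ ¬(x2 ∧ F)
  →4  ¬(x2 ∧ F)
  →5  ¬x2 ∨ ¬F
  →6  ¬x2 ∨ T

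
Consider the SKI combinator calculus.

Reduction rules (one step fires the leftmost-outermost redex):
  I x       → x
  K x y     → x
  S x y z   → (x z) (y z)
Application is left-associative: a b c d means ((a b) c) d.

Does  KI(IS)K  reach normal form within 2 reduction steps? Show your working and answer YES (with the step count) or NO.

Answer: YES — reaches normal form K in 2 ≤ 2 steps

Reduction:
  start: KI(IS)K
  →1  IK
  →2  K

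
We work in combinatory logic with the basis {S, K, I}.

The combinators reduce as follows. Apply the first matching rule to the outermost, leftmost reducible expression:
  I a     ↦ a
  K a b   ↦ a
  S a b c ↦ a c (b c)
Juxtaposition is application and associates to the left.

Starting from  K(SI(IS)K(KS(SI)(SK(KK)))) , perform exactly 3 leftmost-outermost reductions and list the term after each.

Answer: after 3 steps: K(ISK)

Derivation:
  start: K(SI(IS)K(KS(SI)(SK(KK))))
  step 1: K(IK(ISK)(KS(SI)(SK(KK))))
  step 2: K(K(ISK)(KS(SI)(SK(KK))))
  step 3: K(ISK)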